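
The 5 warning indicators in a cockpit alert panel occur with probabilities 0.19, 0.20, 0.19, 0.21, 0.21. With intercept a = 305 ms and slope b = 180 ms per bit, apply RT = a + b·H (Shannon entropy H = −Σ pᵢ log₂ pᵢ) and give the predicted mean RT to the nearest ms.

H = 0.19·log₂(1/0.19) + 0.20·log₂(1/0.20) + 0.19·log₂(1/0.19) + 0.21·log₂(1/0.21) + 0.21·log₂(1/0.21) = 2.3205 bits.
RT = 305 + 180 × 2.3205 = 722.69 ms.

723 ms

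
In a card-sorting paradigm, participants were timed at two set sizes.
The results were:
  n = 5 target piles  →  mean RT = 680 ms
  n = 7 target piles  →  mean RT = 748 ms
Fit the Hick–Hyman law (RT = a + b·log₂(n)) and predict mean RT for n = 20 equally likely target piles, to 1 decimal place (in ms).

960.2 ms

RT is linear in log₂ n, so two points fix the line:
  b = (748 − 680) / (log₂ 7 − log₂ 5) = 68 / (2.8074 − 2.3219) = 140.083 ms/bit
  a = 680 − 140.083 × 2.3219 = 354.738 ms
Then RT(20) = 354.738 + 140.083 × log₂ 20 = 354.738 + 140.083 × 4.3219 ≈ 960.166 ms.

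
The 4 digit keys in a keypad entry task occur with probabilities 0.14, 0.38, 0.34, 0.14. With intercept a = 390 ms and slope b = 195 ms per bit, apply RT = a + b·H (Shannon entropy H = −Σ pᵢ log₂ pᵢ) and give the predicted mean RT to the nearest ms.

752 ms

H = 0.14·log₂(1/0.14) + 0.38·log₂(1/0.38) + 0.34·log₂(1/0.34) + 0.14·log₂(1/0.14) = 1.8538 bits.
RT = 390 + 195 × 1.8538 = 751.50 ms.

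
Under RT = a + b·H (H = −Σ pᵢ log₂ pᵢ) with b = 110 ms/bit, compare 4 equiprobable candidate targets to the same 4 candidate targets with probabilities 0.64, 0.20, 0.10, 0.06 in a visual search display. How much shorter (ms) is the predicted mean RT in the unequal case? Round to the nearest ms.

Equiprobable entropy H₀ = log₂ 4 = 2.0000 bits.
Skewed entropy H = −Σ pᵢ log₂ pᵢ = 1.4522 bits.
ΔRT = b·(H₀ − H) = 110 × 0.5478 = 60.26 ms.

60 ms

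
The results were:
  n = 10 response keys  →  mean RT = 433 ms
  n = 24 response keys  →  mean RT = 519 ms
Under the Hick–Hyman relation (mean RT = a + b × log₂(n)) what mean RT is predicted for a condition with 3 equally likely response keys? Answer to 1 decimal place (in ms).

Solve the two-equation system in a and b:
  b = (519 − 433) / (log₂ 24 − log₂ 10) = 86 / (4.5850 − 3.3219) = 68.090 ms/bit
  a = 433 − 68.090 × 3.3219 = 206.810 ms
Then RT(3) = 206.810 + 68.090 × log₂ 3 = 206.810 + 68.090 × 1.5850 ≈ 314.730 ms.

314.7 ms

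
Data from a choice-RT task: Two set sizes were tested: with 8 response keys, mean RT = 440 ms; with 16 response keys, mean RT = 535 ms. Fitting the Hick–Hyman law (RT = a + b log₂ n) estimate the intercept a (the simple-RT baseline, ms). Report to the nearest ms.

155 ms

b = (RT₂ − RT₁)/(log₂ n₂ − log₂ n₁) = (535 − 440)/(4 − 3) = 95 ms/bit.
Intercept: a = 440 − 95·log₂(8) = 155.000 ms.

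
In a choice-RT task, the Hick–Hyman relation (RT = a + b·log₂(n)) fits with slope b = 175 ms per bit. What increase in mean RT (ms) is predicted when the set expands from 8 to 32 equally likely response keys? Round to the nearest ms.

350 ms

Only the slope matters, since a is common to both: ΔRT = b·log₂(n₂/n₁).
log₂(32) − log₂(8) = log₂(32/8) = log₂(4) = 2.
ΔRT = 175 × 2.0000 = 350.000 ms.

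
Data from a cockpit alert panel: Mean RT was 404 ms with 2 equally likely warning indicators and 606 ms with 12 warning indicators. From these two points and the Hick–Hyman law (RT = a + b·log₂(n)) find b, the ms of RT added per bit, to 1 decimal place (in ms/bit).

78.1 ms/bit

The slope on a log₂ axis is (606 − 404) / (3.5850 − 1) = 78.144 ms/bit.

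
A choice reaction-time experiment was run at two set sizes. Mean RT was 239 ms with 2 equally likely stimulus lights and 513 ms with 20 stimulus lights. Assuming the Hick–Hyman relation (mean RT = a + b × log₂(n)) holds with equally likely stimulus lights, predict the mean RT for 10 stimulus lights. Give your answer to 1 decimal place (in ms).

430.5 ms

Solve the two-equation system in a and b:
  b = (513 − 239) / (log₂ 20 − log₂ 2) = 274 / (4.3219 − 1) = 82.482 ms/bit
  a = 239 − 82.482 × 1 = 156.518 ms
Then RT(10) = 156.518 + 82.482 × log₂ 10 = 156.518 + 82.482 × 3.3219 ≈ 430.518 ms.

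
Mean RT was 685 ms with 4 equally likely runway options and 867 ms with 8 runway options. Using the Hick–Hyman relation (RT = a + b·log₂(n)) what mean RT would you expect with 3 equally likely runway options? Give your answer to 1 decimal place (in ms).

Solve the two-equation system in a and b:
  b = (867 − 685) / (log₂ 8 − log₂ 4) = 182 / (3 − 2) = 182.000 ms/bit
  a = 685 − 182.000 × 2 = 321.000 ms
Then RT(3) = 321.000 + 182.000 × log₂ 3 = 321.000 + 182.000 × 1.5850 ≈ 609.463 ms.

609.5 ms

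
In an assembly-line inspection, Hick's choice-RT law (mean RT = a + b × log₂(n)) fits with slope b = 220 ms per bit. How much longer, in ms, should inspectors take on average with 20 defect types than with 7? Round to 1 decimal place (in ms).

ΔRT = (a + b log₂ n₂) − (a + b log₂ n₁) = b·(log₂ n₂ − log₂ n₁).
log₂(20) − log₂(7) = 4.3219 − 2.8074 = 1.5146.
ΔRT = 220 × 1.5146 = 333.206 ms.

333.2 ms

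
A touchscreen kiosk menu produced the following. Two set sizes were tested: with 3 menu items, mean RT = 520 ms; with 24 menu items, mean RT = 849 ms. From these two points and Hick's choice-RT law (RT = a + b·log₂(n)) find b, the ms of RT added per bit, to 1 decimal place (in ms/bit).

109.7 ms/bit

b = (RT₂ − RT₁)/(log₂ n₂ − log₂ n₁) = (849 − 520)/(4.5850 − 1.5850) = 109.667 ms/bit.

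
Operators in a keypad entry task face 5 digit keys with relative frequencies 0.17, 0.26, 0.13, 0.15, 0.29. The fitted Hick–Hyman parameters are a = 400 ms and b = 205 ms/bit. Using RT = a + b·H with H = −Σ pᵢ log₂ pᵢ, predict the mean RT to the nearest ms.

861 ms

H = 0.17·log₂(1/0.17) + 0.26·log₂(1/0.26) + 0.13·log₂(1/0.13) + 0.15·log₂(1/0.15) + 0.29·log₂(1/0.29) = 2.2510 bits.
RT = 400 + 205 × 2.2510 = 861.45 ms.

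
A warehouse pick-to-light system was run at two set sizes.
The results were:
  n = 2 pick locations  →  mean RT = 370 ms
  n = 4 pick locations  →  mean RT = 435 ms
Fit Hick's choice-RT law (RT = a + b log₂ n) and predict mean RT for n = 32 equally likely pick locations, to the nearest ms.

With log₂ n on the abscissa the relation is linear; from the two conditions:
  b = (435 − 370) / (log₂ 4 − log₂ 2) = 65 / (2 − 1) = 65 ms/bit
  a = 370 − 65 × 1 = 305 ms
Then RT(32) = 305 + 65 × log₂ 32 = 305 + 65 × 5 ≈ 630.000 ms.

630 ms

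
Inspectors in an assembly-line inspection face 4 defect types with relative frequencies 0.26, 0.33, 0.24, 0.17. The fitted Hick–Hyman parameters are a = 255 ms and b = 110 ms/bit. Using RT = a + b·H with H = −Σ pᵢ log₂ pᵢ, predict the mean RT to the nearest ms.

471 ms

Entropy contributions −pᵢ log₂ pᵢ: 0.5053, 0.5278, 0.4941, 0.4346; sum H = 1.9618 bits.
RT = a + bH = 255 + 110·1.9618 = 470.80 ms.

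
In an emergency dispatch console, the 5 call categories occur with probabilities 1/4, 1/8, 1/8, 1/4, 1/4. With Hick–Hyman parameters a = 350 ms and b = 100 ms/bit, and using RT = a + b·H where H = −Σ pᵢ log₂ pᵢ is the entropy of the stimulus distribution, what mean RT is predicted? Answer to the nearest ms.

H = −Σ pᵢ log₂ pᵢ = 0.25·2 + 0.125·3 + 0.125·3 + 0.25·2 + 0.25·2 = 2.250 bits.
RT = 350 + 100 × 2.250 = 575.00 ms.

575 ms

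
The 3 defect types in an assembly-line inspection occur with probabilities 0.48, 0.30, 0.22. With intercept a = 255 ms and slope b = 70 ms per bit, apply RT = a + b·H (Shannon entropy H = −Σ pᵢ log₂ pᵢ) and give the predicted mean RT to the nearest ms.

H = 0.48·log₂(1/0.48) + 0.30·log₂(1/0.30) + 0.22·log₂(1/0.22) = 1.5099 bits.
RT = 255 + 70 × 1.5099 = 360.70 ms.

361 ms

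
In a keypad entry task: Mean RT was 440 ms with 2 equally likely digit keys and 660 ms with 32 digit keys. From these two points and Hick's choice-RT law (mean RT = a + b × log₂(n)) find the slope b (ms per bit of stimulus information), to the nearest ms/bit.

Slope: b = (660 − 440) / (log₂ 32 − log₂ 2) = 220/4.0000 = 55 ms/bit.

55 ms/bit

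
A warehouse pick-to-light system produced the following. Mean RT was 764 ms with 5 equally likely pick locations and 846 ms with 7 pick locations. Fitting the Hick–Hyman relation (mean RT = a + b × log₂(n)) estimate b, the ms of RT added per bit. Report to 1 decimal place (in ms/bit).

The slope on a log₂ axis is (846 − 764) / (2.8074 − 2.3219) = 168.924 ms/bit.

168.9 ms/bit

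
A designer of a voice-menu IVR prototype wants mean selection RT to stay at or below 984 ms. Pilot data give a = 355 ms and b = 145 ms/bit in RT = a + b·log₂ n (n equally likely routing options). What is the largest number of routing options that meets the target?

20

145·log₂ n ≤ 984 − 355 = 629, giving log₂ n ≤ 4.3379 and n ≤ 20.223. The largest whole number is 20.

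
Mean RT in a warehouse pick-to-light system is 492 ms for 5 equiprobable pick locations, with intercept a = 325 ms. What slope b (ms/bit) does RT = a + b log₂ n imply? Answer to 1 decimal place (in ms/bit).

log₂(5) = 2.3219 bits.
b = (RT − a)/log₂ n = (492 − 325) / 2.3219 = 71.923 ms/bit.

71.9 ms/bit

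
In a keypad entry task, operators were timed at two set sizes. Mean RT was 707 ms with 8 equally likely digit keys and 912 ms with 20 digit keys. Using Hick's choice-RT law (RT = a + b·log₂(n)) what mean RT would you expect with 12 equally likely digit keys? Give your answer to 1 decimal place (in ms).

Solve the two-equation system in a and b:
  b = (912 − 707) / (log₂ 20 − log₂ 8) = 205 / (4.3219 − 3) = 155.077 ms/bit
  a = 707 − 155.077 × 3 = 241.770 ms
Then RT(12) = 241.770 + 155.077 × log₂ 12 = 241.770 + 155.077 × 3.5850 ≈ 797.714 ms.

797.7 ms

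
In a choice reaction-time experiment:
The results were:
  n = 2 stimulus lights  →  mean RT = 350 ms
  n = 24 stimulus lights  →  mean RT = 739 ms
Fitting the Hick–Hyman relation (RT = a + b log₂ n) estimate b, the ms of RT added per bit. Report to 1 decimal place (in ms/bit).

The slope on a log₂ axis is (739 − 350) / (4.5850 − 1) = 108.509 ms/bit.

108.5 ms/bit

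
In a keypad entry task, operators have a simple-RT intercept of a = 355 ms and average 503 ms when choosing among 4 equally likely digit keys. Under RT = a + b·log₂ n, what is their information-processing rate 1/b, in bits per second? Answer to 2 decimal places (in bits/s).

Choice component = 503 − 355 = 148 ms over log₂(4) = 2 bits.
b = 148 / 2 = 74.000 ms/bit, so 1/b = 13.514 bits/s.

13.51 bits/s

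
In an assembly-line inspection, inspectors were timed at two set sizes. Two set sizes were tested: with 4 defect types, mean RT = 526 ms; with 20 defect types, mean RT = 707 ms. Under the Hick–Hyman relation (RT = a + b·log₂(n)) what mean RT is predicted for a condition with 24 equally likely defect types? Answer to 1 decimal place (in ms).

Fit slope and intercept:
  b = (707 − 526) / (log₂ 20 − log₂ 4) = 181 / (4.3219 − 2) = 77.952 ms/bit
  a = 526 − 77.952 × 2 = 370.095 ms
Then RT(24) = 370.095 + 77.952 × log₂ 24 = 370.095 + 77.952 × 4.5850 ≈ 727.504 ms.

727.5 ms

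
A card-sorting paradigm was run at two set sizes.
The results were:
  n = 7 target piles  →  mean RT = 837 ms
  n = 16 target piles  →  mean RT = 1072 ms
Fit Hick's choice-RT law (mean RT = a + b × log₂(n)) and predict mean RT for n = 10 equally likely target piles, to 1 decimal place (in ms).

Fit slope and intercept:
  b = (1072 − 837) / (log₂ 16 − log₂ 7) = 235 / (4 − 2.8074) = 197.041 ms/bit
  a = 837 − 197.041 × 2.8074 = 283.836 ms
Then RT(10) = 283.836 + 197.041 × log₂ 10 = 283.836 + 197.041 × 3.3219 ≈ 938.392 ms.

938.4 ms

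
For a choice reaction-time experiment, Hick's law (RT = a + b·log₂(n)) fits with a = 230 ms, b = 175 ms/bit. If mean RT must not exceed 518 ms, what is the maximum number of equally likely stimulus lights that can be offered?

Information budget: (518 − 230)/175 = 1.6457 bits, so n ≤ 2^1.6457 = 3.129 → at most 3.

3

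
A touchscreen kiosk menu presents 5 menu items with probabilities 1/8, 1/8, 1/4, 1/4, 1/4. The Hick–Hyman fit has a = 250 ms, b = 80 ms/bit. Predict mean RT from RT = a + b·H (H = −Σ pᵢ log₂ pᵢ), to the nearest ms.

Each term −pᵢ log₂ pᵢ: 0.125·3 + 0.125·3 + 0.25·2 + 0.25·2 + 0.25·2; summed, H = 2.250 bits.
Mean RT = a + bH = 250 + 80·2.250 = 430.00 ms.

430 ms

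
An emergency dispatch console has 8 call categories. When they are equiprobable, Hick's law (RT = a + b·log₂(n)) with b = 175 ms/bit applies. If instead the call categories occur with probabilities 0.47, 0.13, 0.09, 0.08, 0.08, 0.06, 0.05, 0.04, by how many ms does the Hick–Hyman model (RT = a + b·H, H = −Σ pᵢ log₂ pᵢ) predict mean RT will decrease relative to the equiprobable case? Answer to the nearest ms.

99 ms

Equiprobable entropy H₀ = log₂ 8 = 3.0000 bits.
Skewed entropy H = −Σ pᵢ log₂ pᵢ = 2.4357 bits.
ΔRT = b·(H₀ − H) = 175 × 0.5643 = 98.76 ms.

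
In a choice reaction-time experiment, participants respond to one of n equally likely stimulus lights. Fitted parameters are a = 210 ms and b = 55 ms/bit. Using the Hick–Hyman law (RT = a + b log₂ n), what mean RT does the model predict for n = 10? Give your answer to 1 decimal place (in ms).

392.7 ms

log₂(10) = 3.3219 bits, so RT = 210 + 55 × 3.3219 ≈ 392.706 ms.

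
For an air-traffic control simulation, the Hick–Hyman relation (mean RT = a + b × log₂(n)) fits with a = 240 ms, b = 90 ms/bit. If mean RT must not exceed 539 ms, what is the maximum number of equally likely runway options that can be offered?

10

Information budget: (539 − 240)/90 = 3.3222 bits, so n ≤ 2^3.3222 = 10.002 → at most 10.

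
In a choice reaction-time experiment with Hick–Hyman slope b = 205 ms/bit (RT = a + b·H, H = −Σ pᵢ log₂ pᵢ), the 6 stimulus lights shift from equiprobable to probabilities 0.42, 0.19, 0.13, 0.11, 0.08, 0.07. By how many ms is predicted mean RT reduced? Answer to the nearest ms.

The RT saving is b·ΔH. Equiprobable H₀ = log₂(6) = 2.5850 bits; with the given probabilities H = 2.2739 bits.
b·(H₀ − H) = 205 × (2.5850 − 2.2739) = 63.77 ms.

64 ms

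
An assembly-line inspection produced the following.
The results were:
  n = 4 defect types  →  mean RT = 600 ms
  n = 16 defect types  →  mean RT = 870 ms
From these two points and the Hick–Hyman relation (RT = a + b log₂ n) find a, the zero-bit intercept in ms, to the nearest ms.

330 ms

b = (RT₂ − RT₁)/(log₂ n₂ − log₂ n₁) = (870 − 600)/(4 − 2) = 135 ms/bit.
a = RT₁ − b·log₂ n₁ = 600 − 135 × 2 = 330.000 ms.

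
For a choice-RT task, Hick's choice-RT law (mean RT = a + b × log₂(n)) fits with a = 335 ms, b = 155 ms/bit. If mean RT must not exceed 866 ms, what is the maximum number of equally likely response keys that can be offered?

Set 335 + 155·log₂ n ≤ 866 → log₂ n ≤ (866 − 335)/155 = 3.4258.
So n ≤ 2^3.4258 = 10.747; the largest integer n is 10.

10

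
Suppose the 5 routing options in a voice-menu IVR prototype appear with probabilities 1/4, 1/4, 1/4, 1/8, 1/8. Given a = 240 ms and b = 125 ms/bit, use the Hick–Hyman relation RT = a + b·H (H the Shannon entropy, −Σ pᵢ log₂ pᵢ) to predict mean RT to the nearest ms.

Each term −pᵢ log₂ pᵢ: 0.25·2 + 0.25·2 + 0.25·2 + 0.125·3 + 0.125·3; summed, H = 2.250 bits.
Mean RT = a + bH = 240 + 125·2.250 = 521.25 ms.

521 ms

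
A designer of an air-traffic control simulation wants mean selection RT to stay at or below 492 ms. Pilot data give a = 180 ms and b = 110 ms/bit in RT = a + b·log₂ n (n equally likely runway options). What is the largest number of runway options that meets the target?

7

110·log₂ n ≤ 492 − 180 = 312, giving log₂ n ≤ 2.8364 and n ≤ 7.142. The largest whole number is 7.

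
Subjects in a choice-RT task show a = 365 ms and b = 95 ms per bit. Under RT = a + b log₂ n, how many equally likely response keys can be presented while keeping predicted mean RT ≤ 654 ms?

8

95·log₂ n ≤ 654 − 365 = 289, giving log₂ n ≤ 3.0421 and n ≤ 8.237. The largest whole number is 8.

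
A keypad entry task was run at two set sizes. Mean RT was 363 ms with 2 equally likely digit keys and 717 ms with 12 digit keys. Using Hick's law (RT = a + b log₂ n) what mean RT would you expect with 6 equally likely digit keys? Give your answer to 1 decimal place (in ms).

580.1 ms

Solve the two-equation system in a and b:
  b = (717 − 363) / (log₂ 12 − log₂ 2) = 354 / (3.5850 − 1) = 136.946 ms/bit
  a = 363 − 136.946 × 1 = 226.054 ms
Then RT(6) = 226.054 + 136.946 × log₂ 6 = 226.054 + 136.946 × 2.5850 ≈ 580.054 ms.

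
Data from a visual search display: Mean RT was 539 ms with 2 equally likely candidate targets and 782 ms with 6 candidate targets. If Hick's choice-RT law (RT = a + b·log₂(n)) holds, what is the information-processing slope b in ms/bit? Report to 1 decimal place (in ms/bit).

b = (RT₂ − RT₁)/(log₂ n₂ − log₂ n₁) = (782 − 539)/(2.5850 − 1) = 153.316 ms/bit.

153.3 ms/bit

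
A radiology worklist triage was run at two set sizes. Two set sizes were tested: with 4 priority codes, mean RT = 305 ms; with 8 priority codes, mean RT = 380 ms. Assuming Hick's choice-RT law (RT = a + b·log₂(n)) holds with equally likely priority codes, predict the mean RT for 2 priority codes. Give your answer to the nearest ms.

RT is linear in log₂ n, so two points fix the line:
  b = (380 − 305) / (log₂ 8 − log₂ 4) = 75 / (3 − 2) = 75 ms/bit
  a = 305 − 75 × 2 = 155 ms
Then RT(2) = 155 + 75 × log₂ 2 = 155 + 75 × 1 ≈ 230.000 ms.

230 ms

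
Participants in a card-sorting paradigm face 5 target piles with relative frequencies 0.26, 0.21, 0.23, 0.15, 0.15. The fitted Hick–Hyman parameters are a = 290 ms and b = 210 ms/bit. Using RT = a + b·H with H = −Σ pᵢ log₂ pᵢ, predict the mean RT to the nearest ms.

770 ms

Entropy contributions −pᵢ log₂ pᵢ: 0.5053, 0.4728, 0.4877, 0.4105, 0.4105; sum H = 2.2869 bits.
RT = a + bH = 290 + 210·2.2869 = 770.24 ms.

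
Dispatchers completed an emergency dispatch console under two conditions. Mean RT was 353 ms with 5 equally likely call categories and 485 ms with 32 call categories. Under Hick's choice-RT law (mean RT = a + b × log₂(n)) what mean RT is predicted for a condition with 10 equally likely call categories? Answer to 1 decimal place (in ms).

Solve the two-equation system in a and b:
  b = (485 − 353) / (log₂ 32 − log₂ 5) = 132 / (5 − 2.3219) = 49.289 ms/bit
  a = 353 − 49.289 × 2.3219 = 238.554 ms
Then RT(10) = 238.554 + 49.289 × log₂ 10 = 238.554 + 49.289 × 3.3219 ≈ 402.289 ms.

402.3 ms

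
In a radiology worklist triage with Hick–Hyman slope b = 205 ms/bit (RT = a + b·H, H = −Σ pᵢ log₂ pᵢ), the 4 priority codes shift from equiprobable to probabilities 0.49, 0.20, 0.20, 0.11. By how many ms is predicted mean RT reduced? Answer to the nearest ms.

Equiprobable entropy H₀ = log₂ 4 = 2.0000 bits.
Skewed entropy H = −Σ pᵢ log₂ pᵢ = 1.7833 bits.
ΔRT = b·(H₀ − H) = 205 × 0.2167 = 44.42 ms.

44 ms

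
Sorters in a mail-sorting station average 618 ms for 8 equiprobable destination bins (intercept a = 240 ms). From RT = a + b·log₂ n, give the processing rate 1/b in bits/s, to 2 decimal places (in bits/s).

7.94 bits/s

b = (618 − 240)/log₂ 8 = 378/3 = 126.000 ms per bit = 0.12600 s/bit; the reciprocal is 7.937 bits/s.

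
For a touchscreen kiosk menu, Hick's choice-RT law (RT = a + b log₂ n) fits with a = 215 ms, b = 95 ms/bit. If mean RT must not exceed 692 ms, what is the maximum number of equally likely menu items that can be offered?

32

Set 215 + 95·log₂ n ≤ 692 → log₂ n ≤ (692 − 215)/95 = 5.0211.
So n ≤ 2^5.0211 = 32.470; the largest integer n is 32.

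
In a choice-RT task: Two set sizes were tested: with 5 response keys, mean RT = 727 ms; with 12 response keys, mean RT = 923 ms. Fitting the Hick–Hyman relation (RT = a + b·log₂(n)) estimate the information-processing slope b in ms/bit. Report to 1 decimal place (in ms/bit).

155.2 ms/bit

The slope on a log₂ axis is (923 − 727) / (3.5850 − 2.3219) = 155.182 ms/bit.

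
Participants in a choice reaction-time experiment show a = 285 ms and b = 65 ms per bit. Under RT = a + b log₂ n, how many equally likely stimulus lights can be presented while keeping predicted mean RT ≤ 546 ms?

65·log₂ n ≤ 546 − 285 = 261, giving log₂ n ≤ 4.0154 and n ≤ 16.172. The largest whole number is 16.

16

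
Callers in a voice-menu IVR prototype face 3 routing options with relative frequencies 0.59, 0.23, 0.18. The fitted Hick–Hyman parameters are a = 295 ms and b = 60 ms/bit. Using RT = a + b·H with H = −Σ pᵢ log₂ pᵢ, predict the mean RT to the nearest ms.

378 ms

H = 0.59·log₂(1/0.59) + 0.23·log₂(1/0.23) + 0.18·log₂(1/0.18) = 1.3821 bits.
RT = 295 + 60 × 1.3821 = 377.93 ms.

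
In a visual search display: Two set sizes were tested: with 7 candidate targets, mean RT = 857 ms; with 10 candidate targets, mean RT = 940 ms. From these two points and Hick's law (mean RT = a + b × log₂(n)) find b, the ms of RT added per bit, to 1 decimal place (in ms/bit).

161.3 ms/bit

Slope: b = (940 − 857) / (log₂ 10 − log₂ 7) = 83/0.5146 = 161.299 ms/bit.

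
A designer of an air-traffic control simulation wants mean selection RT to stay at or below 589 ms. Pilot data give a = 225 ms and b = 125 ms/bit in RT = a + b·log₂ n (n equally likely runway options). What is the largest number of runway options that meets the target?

125·log₂ n ≤ 589 − 225 = 364, giving log₂ n ≤ 2.9120 and n ≤ 7.527. The largest whole number is 7.

7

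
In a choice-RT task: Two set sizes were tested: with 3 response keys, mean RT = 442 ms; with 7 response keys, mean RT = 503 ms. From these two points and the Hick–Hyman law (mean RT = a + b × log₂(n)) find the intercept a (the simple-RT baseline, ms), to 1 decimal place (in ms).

362.9 ms

Slope: b = (503 − 442) / (log₂ 7 − log₂ 3) = 61/1.2224 = 49.902 ms/bit.
Intercept: a = 442 − 49.902·log₂(3) = 362.907 ms.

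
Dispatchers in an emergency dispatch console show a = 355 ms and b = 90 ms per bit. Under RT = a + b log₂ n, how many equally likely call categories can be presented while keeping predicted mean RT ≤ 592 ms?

90·log₂ n ≤ 592 − 355 = 237, giving log₂ n ≤ 2.6333 and n ≤ 6.205. The largest whole number is 6.

6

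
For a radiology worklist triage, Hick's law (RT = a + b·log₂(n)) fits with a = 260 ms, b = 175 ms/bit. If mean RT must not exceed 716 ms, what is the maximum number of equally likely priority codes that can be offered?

175·log₂ n ≤ 716 − 260 = 456, giving log₂ n ≤ 2.6057 and n ≤ 6.087. The largest whole number is 6.

6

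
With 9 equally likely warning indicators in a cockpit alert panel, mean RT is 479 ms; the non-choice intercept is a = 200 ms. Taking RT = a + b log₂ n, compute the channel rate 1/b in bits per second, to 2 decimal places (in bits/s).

b = (479 − 200)/log₂ 9 = 279/3.1699 = 88.015 ms per bit = 0.08801 s/bit; the reciprocal is 11.362 bits/s.

11.36 bits/s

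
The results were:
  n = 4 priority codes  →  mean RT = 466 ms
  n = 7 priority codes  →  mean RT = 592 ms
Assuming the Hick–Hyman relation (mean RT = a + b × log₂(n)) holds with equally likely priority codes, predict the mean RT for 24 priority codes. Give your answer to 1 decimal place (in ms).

869.4 ms

RT is linear in log₂ n, so two points fix the line:
  b = (592 − 466) / (log₂ 7 − log₂ 4) = 126 / (2.8074 − 2) = 156.065 ms/bit
  a = 466 − 156.065 × 2 = 153.870 ms
Then RT(24) = 153.870 + 156.065 × log₂ 24 = 153.870 + 156.065 × 4.5850 ≈ 869.423 ms.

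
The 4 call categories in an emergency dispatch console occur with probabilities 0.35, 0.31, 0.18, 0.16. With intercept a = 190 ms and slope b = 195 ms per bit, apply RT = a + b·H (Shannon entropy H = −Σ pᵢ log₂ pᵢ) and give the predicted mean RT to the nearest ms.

565 ms

H = 0.35·log₂(1/0.35) + 0.31·log₂(1/0.31) + 0.18·log₂(1/0.18) + 0.16·log₂(1/0.16) = 1.9222 bits.
RT = 190 + 195 × 1.9222 = 564.83 ms.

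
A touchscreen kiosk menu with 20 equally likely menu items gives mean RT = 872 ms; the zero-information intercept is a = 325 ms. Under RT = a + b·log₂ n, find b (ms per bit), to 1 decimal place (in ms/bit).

20 alternatives carry log₂ 20 = 4.3219 bits; the choice cost is 872 − 325 = 547 ms, so b = 547/4.3219 = 126.564 ms/bit.

126.6 ms/bit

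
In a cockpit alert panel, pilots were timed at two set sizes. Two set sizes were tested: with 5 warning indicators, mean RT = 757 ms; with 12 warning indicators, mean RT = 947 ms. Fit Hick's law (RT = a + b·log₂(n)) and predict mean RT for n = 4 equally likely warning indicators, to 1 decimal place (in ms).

708.6 ms

Fit slope and intercept:
  b = (947 − 757) / (log₂ 12 − log₂ 5) = 190 / (3.5850 − 2.3219) = 150.431 ms/bit
  a = 757 − 150.431 × 2.3219 = 407.709 ms
Then RT(4) = 407.709 + 150.431 × log₂ 4 = 407.709 + 150.431 × 2 ≈ 708.572 ms.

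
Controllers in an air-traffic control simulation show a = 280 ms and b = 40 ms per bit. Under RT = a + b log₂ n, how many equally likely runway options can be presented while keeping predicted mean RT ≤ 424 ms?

40·log₂ n ≤ 424 − 280 = 144, giving log₂ n ≤ 3.6000 and n ≤ 12.126. The largest whole number is 12.

12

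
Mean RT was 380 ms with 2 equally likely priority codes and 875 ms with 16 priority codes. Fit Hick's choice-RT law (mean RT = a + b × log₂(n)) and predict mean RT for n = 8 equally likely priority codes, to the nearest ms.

710 ms

Solve the two-equation system in a and b:
  b = (875 − 380) / (log₂ 16 − log₂ 2) = 495 / (4 − 1) = 165 ms/bit
  a = 380 − 165 × 1 = 215 ms
Then RT(8) = 215 + 165 × log₂ 8 = 215 + 165 × 3 ≈ 710.000 ms.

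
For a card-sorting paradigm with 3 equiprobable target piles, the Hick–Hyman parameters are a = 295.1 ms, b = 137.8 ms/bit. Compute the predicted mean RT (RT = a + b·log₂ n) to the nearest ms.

514 ms

log₂(3) = 1.5850 bits, so RT = 295.1 + 137.8 × 1.5850 ≈ 513.508 ms.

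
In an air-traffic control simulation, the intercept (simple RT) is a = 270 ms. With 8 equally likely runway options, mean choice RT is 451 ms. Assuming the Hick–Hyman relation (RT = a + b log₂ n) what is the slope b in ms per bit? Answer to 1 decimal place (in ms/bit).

8 alternatives carry log₂ 8 = 3 bits; the choice cost is 451 − 270 = 181 ms, so b = 181/3 = 60.333 ms/bit.

60.3 ms/bit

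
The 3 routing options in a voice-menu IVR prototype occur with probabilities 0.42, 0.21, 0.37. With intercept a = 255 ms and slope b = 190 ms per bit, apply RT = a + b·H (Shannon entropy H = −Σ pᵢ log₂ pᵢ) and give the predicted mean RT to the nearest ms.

546 ms

H = 0.42·log₂(1/0.42) + 0.21·log₂(1/0.21) + 0.37·log₂(1/0.37) = 1.5292 bits.
RT = 255 + 190 × 1.5292 = 545.55 ms.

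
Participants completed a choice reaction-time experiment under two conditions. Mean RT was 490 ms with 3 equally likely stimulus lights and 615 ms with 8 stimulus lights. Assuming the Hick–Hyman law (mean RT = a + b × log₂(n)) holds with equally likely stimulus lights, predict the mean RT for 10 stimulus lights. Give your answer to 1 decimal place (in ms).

643.4 ms

With log₂ n on the abscissa the relation is linear; from the two conditions:
  b = (615 − 490) / (log₂ 8 − log₂ 3) = 125 / (3 − 1.5850) = 88.337 ms/bit
  a = 490 − 88.337 × 1.5850 = 349.989 ms
Then RT(10) = 349.989 + 88.337 × log₂ 10 = 349.989 + 88.337 × 3.3219 ≈ 643.438 ms.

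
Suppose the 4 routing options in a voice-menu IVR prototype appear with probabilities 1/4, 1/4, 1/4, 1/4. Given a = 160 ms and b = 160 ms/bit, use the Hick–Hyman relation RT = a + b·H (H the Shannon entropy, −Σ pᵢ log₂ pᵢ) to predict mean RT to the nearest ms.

Each term −pᵢ log₂ pᵢ: 0.25·2 + 0.25·2 + 0.25·2 + 0.25·2; summed, H = 2.000 bits.
Mean RT = a + bH = 160 + 160·2.000 = 480.00 ms.

480 ms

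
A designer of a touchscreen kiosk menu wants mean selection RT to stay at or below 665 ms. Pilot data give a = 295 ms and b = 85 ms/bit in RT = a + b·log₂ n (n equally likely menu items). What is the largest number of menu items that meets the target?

Information budget: (665 − 295)/85 = 4.3529 bits, so n ≤ 2^4.3529 = 20.435 → at most 20.

20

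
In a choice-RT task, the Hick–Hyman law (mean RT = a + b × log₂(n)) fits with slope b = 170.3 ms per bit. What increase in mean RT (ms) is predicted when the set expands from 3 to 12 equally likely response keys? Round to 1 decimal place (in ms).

The intercept a cancels: ΔRT = b·(log₂ n₂ − log₂ n₁) = b·log₂(n₂/n₁).
log₂(12) − log₂(3) = log₂(12/3) = log₂(4) = 2.
ΔRT = 170.3 × 2.0000 = 340.600 ms.

340.6 ms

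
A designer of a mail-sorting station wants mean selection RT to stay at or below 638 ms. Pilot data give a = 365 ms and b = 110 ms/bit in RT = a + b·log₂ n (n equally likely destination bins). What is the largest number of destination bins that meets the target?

Set 365 + 110·log₂ n ≤ 638 → log₂ n ≤ (638 − 365)/110 = 2.4818.
So n ≤ 2^2.4818 = 5.586; the largest integer n is 5.

5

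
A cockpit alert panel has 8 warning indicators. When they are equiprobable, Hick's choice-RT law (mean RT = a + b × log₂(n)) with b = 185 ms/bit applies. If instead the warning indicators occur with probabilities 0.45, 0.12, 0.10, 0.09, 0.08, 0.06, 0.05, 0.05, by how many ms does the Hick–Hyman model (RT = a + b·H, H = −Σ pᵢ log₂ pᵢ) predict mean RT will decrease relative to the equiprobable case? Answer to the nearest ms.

Equiprobable entropy H₀ = log₂ 8 = 3.0000 bits.
Skewed entropy H = −Σ pᵢ log₂ pᵢ = 2.4976 bits.
ΔRT = b·(H₀ − H) = 185 × 0.5024 = 92.95 ms.

93 ms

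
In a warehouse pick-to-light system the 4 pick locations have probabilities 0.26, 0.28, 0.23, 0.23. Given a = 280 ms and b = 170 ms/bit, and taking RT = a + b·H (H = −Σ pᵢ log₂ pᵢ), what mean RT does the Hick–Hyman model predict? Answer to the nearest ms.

619 ms

H = 0.26·log₂(1/0.26) + 0.28·log₂(1/0.28) + 0.23·log₂(1/0.23) + 0.23·log₂(1/0.23) = 1.9948 bits.
RT = 280 + 170 × 1.9948 = 619.12 ms.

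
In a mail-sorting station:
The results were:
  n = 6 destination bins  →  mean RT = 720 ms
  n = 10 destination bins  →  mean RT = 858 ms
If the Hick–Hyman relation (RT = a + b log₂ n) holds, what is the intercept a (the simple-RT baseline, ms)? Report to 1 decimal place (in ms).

b = (RT₂ − RT₁)/(log₂ n₂ − log₂ n₁) = (858 − 720)/(3.3219 − 2.5850) = 187.254 ms/bit.
a = RT₁ − b·log₂ n₁ = 720 − 187.254 × 2.5850 = 235.955 ms.

236.0 ms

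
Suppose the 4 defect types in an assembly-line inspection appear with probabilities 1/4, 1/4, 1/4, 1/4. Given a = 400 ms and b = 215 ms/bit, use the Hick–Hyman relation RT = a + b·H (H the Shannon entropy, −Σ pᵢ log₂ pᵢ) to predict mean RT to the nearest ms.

Each term −pᵢ log₂ pᵢ: 0.25·2 + 0.25·2 + 0.25·2 + 0.25·2; summed, H = 2.000 bits.
Mean RT = a + bH = 400 + 215·2.000 = 830.00 ms.

830 ms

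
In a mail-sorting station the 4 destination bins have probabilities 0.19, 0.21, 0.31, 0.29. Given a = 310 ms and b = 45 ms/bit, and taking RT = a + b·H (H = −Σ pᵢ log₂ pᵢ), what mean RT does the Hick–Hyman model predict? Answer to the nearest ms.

399 ms

Entropy contributions −pᵢ log₂ pᵢ: 0.4552, 0.4728, 0.5238, 0.5179; sum H = 1.9697 bits.
RT = a + bH = 310 + 45·1.9697 = 398.64 ms.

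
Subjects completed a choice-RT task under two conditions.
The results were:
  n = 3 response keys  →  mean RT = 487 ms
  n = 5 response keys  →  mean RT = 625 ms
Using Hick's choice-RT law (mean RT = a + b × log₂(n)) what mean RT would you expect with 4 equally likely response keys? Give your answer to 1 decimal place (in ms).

With log₂ n on the abscissa the relation is linear; from the two conditions:
  b = (625 − 487) / (log₂ 5 − log₂ 3) = 138 / (2.3219 − 1.5850) = 187.254 ms/bit
  a = 487 − 187.254 × 1.5850 = 190.209 ms
Then RT(4) = 190.209 + 187.254 × log₂ 4 = 190.209 + 187.254 × 2 ≈ 564.718 ms.

564.7 ms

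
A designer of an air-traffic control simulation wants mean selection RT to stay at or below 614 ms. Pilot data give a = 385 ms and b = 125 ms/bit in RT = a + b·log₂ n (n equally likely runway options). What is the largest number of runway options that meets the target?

3

Set 385 + 125·log₂ n ≤ 614 → log₂ n ≤ (614 − 385)/125 = 1.8320.
So n ≤ 2^1.8320 = 3.560; the largest integer n is 3.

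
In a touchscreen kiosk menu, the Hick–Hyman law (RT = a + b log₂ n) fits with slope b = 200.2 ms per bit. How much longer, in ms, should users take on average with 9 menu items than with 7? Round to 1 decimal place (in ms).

The intercept a cancels: ΔRT = b·(log₂ n₂ − log₂ n₁) = b·log₂(n₂/n₁).
log₂(9) − log₂(7) = 3.1699 − 2.8074 = 0.3626.
ΔRT = 200.2 × 0.3626 = 72.587 ms.

72.6 ms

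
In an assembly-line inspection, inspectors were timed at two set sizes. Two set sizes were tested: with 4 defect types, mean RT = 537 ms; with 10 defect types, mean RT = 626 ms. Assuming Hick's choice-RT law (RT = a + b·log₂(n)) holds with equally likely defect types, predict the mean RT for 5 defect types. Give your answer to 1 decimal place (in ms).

558.7 ms

Solve the two-equation system in a and b:
  b = (626 − 537) / (log₂ 10 − log₂ 4) = 89 / (3.3219 − 2) = 67.326 ms/bit
  a = 537 − 67.326 × 2 = 402.348 ms
Then RT(5) = 402.348 + 67.326 × log₂ 5 = 402.348 + 67.326 × 2.3219 ≈ 558.674 ms.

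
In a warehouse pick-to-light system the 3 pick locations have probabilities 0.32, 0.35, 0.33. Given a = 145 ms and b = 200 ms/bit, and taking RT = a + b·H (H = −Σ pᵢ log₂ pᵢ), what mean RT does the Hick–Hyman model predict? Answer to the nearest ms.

462 ms

H = 0.32·log₂(1/0.32) + 0.35·log₂(1/0.35) + 0.33·log₂(1/0.33) = 1.5840 bits.
RT = 145 + 200 × 1.5840 = 461.79 ms.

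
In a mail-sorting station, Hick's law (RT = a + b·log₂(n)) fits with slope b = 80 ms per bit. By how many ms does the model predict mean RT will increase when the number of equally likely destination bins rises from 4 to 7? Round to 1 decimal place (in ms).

The intercept a cancels: ΔRT = b·(log₂ n₂ − log₂ n₁) = b·log₂(n₂/n₁).
log₂(7) − log₂(4) = 2.8074 − 2 = 0.8074.
ΔRT = 80 × 0.8074 = 64.588 ms.

64.6 ms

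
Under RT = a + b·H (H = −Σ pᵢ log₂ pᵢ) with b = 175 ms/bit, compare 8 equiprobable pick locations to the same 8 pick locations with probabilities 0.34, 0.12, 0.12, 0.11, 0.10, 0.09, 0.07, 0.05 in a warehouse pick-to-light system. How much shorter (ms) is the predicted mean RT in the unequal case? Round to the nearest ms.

45 ms

The RT saving is b·ΔH. Equiprobable H₀ = log₂(8) = 3.0000 bits; with the given probabilities H = 2.7431 bits.
b·(H₀ − H) = 175 × (3.0000 − 2.7431) = 44.96 ms.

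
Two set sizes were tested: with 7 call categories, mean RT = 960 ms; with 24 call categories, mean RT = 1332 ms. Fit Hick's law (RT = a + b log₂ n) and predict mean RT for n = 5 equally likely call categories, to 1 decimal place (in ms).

RT is linear in log₂ n, so two points fix the line:
  b = (1332 − 960) / (log₂ 24 − log₂ 7) = 372 / (4.5850 − 2.8074) = 209.270 ms/bit
  a = 960 − 209.270 × 2.8074 = 372.505 ms
Then RT(5) = 372.505 + 209.270 × log₂ 5 = 372.505 + 209.270 × 2.3219 ≈ 858.415 ms.

858.4 ms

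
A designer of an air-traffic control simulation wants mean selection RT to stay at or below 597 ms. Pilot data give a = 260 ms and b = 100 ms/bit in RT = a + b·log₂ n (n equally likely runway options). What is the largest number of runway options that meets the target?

10

Set 260 + 100·log₂ n ≤ 597 → log₂ n ≤ (597 − 260)/100 = 3.3700.
So n ≤ 2^3.3700 = 10.339; the largest integer n is 10.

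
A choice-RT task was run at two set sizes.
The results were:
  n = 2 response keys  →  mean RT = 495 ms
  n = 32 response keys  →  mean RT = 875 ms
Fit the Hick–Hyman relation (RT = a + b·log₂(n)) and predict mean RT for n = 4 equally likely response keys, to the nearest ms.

Solve the two-equation system in a and b:
  b = (875 − 495) / (log₂ 32 − log₂ 2) = 380 / (5 − 1) = 95 ms/bit
  a = 495 − 95 × 1 = 400 ms
Then RT(4) = 400 + 95 × log₂ 4 = 400 + 95 × 2 ≈ 590.000 ms.

590 ms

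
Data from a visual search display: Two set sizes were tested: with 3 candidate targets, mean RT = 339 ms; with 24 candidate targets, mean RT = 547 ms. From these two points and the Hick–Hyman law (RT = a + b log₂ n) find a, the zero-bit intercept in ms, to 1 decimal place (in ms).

229.1 ms

Slope: b = (547 − 339) / (log₂ 24 − log₂ 3) = 208/3.0000 = 69.333 ms/bit.
a = RT₁ − b·log₂ n₁ = 339 − 69.333 × 1.5850 = 229.109 ms.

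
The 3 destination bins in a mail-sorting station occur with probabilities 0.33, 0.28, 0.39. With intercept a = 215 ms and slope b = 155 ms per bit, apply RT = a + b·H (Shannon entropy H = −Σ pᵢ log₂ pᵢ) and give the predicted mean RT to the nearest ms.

H = 0.33·log₂(1/0.33) + 0.28·log₂(1/0.28) + 0.39·log₂(1/0.39) = 1.5718 bits.
RT = 215 + 155 × 1.5718 = 458.64 ms.

459 ms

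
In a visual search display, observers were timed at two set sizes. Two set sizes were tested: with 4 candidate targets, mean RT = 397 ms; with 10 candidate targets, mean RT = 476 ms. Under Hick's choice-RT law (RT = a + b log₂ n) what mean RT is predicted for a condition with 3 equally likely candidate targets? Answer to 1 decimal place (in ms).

372.2 ms

With log₂ n on the abscissa the relation is linear; from the two conditions:
  b = (476 − 397) / (log₂ 10 − log₂ 4) = 79 / (3.3219 − 2) = 59.761 ms/bit
  a = 397 − 59.761 × 2 = 277.478 ms
Then RT(3) = 277.478 + 59.761 × log₂ 3 = 277.478 + 59.761 × 1.5850 ≈ 372.197 ms.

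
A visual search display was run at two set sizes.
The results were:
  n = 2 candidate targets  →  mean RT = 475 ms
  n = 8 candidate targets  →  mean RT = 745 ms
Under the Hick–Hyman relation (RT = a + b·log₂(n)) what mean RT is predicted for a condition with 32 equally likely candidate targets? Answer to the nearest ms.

Solve the two-equation system in a and b:
  b = (745 − 475) / (log₂ 8 − log₂ 2) = 270 / (3 − 1) = 135 ms/bit
  a = 475 − 135 × 1 = 340 ms
Then RT(32) = 340 + 135 × log₂ 32 = 340 + 135 × 5 ≈ 1015.000 ms.

1015 ms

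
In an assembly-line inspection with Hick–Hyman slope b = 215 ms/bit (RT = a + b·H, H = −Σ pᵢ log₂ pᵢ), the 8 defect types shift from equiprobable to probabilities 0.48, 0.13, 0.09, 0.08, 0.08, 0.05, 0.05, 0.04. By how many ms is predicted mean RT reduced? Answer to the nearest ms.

Equiprobable entropy H₀ = log₂ 8 = 3.0000 bits.
Skewed entropy H = −Σ pᵢ log₂ pᵢ = 2.4045 bits.
ΔRT = b·(H₀ − H) = 215 × 0.5955 = 128.03 ms.

128 ms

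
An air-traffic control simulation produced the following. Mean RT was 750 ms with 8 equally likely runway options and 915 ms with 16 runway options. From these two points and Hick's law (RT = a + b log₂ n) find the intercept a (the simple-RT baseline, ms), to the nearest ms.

b = (RT₂ − RT₁)/(log₂ n₂ − log₂ n₁) = (915 − 750)/(4 − 3) = 165 ms/bit.
Intercept: a = 750 − 165·log₂(8) = 255.000 ms.

255 ms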